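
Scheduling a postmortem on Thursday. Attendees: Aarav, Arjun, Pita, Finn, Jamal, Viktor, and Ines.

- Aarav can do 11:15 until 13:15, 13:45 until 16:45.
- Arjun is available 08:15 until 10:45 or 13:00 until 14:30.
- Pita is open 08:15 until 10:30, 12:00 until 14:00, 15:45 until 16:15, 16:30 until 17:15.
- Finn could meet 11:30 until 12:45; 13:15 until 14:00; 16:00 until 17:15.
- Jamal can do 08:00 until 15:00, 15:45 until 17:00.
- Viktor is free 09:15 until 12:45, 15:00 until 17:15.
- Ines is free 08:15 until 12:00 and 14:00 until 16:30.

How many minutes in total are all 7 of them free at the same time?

0

Aarav ∩ Arjun: 13:00-13:15, 13:45-14:30.
Aarav ∩ Arjun ∩ Pita: 13:00-13:15, 13:45-14:00.
Aarav ∩ Arjun ∩ Pita ∩ Finn: 13:45-14:00.
Aarav ∩ Arjun ∩ Pita ∩ Finn ∩ Jamal: 13:45-14:00.
Aarav ∩ Arjun ∩ Pita ∩ Finn ∩ Jamal ∩ Viktor: ∅.
Aarav ∩ Arjun ∩ Pita ∩ Finn ∩ Jamal ∩ Viktor ∩ Ines: ∅.
There is no time when everyone is free.
There is no common window, so the total is 0 minutes.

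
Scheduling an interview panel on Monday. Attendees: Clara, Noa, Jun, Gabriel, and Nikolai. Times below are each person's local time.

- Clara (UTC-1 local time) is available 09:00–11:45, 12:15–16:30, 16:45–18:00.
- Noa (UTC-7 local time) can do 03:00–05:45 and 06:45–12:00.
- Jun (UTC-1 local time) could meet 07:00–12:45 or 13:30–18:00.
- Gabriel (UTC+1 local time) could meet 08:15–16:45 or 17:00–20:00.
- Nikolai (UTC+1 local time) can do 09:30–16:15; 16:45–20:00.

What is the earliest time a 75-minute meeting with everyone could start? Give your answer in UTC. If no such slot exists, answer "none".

Clara in UTC: 10:00-12:45, 13:15-17:30, 17:45-19:00 (add 1h to convert from UTC-1).
Noa in UTC: 10:00-12:45, 13:45-19:00 (add 7h to convert from UTC-7).
Jun in UTC: 08:00-13:45, 14:30-19:00 (add 1h to convert from UTC-1).
Gabriel in UTC: 07:15-15:45, 16:00-19:00 (subtract 1h to convert from UTC+1).
Nikolai in UTC: 08:30-15:15, 15:45-19:00 (subtract 1h to convert from UTC+1).
Clara ∩ Noa: 10:00-12:45, 13:45-17:30, 17:45-19:00.
Clara ∩ Noa ∩ Jun: 10:00-12:45, 14:30-17:30, 17:45-19:00.
Clara ∩ Noa ∩ Jun ∩ Gabriel: 10:00-12:45, 14:30-15:45, 16:00-17:30, 17:45-19:00.
Clara ∩ Noa ∩ Jun ∩ Gabriel ∩ Nikolai: 10:00-12:45, 14:30-15:15, 16:00-17:30, 17:45-19:00.
So the common availability across everyone is 10:00-12:45, 14:30-15:15, 16:00-17:30, 17:45-19:00.
The first common window of at least 75 minutes is 10:00-12:45, so the earliest start is 10:00.

10:00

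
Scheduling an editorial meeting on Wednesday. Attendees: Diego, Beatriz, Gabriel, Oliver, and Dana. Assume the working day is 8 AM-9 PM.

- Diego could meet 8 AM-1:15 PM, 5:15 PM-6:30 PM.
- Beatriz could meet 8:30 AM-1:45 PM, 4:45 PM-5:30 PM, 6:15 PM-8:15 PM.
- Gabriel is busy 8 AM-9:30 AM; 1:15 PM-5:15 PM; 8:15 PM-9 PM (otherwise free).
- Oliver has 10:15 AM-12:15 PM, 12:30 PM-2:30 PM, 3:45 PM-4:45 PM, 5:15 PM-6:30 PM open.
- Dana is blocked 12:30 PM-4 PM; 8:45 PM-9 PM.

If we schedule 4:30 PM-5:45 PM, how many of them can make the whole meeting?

Diego free: 08:00-13:15, 17:15-18:30.
Beatriz free: 08:30-13:45, 16:45-17:30, 18:15-20:15.
Gabriel free: 09:30-13:15, 17:15-20:15 (invert busy blocks within the working day).
Oliver free: 10:15-12:15, 12:30-14:30, 15:45-16:45, 17:15-18:30.
Dana free: 08:00-12:30, 16:00-20:45 (invert busy blocks within the working day).
Dana can make the full 16:30-17:45 slot — that's 1.

1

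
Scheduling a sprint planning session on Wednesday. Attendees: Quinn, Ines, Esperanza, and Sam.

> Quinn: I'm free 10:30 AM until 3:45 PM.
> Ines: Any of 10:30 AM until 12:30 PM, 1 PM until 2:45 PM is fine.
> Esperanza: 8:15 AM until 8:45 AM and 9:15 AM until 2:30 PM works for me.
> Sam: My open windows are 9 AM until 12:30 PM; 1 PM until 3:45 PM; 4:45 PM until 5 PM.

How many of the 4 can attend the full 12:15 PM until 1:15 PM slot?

2

Quinn and Esperanza can make the full 12:15-13:15 slot — that's 2.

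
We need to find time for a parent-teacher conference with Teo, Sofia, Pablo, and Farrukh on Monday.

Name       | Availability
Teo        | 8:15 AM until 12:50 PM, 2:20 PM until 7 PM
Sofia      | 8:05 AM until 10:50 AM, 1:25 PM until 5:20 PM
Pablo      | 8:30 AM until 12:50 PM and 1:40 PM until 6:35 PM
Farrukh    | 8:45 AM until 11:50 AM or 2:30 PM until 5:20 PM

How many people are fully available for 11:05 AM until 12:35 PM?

Teo and Pablo can make the full 11:05-12:35 slot — that's 2.

2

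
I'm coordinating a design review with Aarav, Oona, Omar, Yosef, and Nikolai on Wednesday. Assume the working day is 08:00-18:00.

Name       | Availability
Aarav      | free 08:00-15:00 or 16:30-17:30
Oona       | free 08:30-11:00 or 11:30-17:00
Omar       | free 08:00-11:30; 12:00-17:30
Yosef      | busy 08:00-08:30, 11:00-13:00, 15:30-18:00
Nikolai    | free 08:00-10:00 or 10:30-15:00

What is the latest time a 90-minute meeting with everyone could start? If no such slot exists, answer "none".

Aarav free: 08:00-15:00, 16:30-17:30.
Oona free: 08:30-11:00, 11:30-17:00.
Omar free: 08:00-11:30, 12:00-17:30.
Yosef free: 08:30-11:00, 13:00-15:30 (invert busy blocks within the working day).
Nikolai free: 08:00-10:00, 10:30-15:00.
Aarav ∩ Oona: 08:30-11:00, 11:30-15:00, 16:30-17:00.
Aarav ∩ Oona ∩ Omar: 08:30-11:00, 12:00-15:00, 16:30-17:00.
Aarav ∩ Oona ∩ Omar ∩ Yosef: 08:30-11:00, 13:00-15:00.
Aarav ∩ Oona ∩ Omar ∩ Yosef ∩ Nikolai: 08:30-10:00, 10:30-11:00, 13:00-15:00.
So the common availability across everyone is 08:30-10:00, 10:30-11:00, 13:00-15:00.
The last common window of at least 90 minutes is 13:00-15:00; a 90-minute meeting can start as late as 13:30 and still end by 15:00.

13:30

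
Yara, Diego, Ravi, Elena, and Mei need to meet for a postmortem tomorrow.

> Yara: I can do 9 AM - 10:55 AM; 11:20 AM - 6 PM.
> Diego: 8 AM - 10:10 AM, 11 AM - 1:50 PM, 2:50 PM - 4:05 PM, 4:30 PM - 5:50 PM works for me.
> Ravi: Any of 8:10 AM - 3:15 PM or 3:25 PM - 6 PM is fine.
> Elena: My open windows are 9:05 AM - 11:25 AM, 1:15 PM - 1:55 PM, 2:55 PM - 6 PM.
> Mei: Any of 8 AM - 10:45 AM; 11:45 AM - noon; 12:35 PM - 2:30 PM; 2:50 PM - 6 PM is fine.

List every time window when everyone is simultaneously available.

09:05-10:10, 13:15-13:50, 14:55-15:15, 15:25-16:05, 16:30-17:50

Yara ∩ Diego: 09:00-10:10, 11:20-13:50, 14:50-16:05, 16:30-17:50.
Yara ∩ Diego ∩ Ravi: 09:00-10:10, 11:20-13:50, 14:50-15:15, 15:25-16:05, 16:30-17:50.
Yara ∩ Diego ∩ Ravi ∩ Elena: 09:05-10:10, 11:20-11:25, 13:15-13:50, 14:55-15:15, 15:25-16:05, 16:30-17:50.
Yara ∩ Diego ∩ Ravi ∩ Elena ∩ Mei: 09:05-10:10, 13:15-13:50, 14:55-15:15, 15:25-16:05, 16:30-17:50.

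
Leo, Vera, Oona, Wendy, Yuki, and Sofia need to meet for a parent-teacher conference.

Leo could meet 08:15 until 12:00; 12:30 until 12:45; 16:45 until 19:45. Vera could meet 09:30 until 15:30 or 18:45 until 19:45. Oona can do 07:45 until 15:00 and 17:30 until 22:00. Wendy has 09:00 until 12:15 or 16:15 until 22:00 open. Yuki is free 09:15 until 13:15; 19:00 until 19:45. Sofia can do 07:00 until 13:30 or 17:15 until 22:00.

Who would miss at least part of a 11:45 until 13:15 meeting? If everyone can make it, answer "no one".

Leo, Wendy

Leo: not fully free for 11:45-13:15. Vera: free for 11:45-13:15. Oona: free for 11:45-13:15. Wendy: not fully free for 11:45-13:15. Yuki: free for 11:45-13:15. Sofia: free for 11:45-13:15.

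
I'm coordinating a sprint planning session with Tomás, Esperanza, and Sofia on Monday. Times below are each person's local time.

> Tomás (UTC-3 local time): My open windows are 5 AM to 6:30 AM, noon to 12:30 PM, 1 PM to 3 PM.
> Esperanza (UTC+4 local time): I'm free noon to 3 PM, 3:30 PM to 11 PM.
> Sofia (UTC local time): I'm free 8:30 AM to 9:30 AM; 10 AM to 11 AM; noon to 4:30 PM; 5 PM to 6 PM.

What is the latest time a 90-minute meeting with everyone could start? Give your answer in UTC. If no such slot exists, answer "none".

none

Tomás in UTC: 08:00-09:30, 15:00-15:30, 16:00-18:00 (add 3h to convert from UTC-3).
Esperanza in UTC: 08:00-11:00, 11:30-19:00 (subtract 4h to convert from UTC+4).
Sofia in UTC: 08:30-09:30, 10:00-11:00, 12:00-16:30, 17:00-18:00.
Tomás ∩ Esperanza: 08:00-09:30, 15:00-15:30, 16:00-18:00.
Tomás ∩ Esperanza ∩ Sofia: 08:30-09:30, 15:00-15:30, 16:00-16:30, 17:00-18:00.
No common window is at least 90 minutes long.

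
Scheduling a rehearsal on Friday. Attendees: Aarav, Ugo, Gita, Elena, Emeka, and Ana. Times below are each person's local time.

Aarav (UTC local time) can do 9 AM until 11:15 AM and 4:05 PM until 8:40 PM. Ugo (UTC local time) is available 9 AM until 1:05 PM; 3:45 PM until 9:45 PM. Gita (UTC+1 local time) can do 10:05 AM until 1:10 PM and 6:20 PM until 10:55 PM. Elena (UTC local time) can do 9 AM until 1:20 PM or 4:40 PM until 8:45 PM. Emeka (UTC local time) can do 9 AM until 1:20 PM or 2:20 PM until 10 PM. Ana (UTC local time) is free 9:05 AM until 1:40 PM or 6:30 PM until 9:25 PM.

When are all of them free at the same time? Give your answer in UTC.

Aarav in UTC: 09:00-11:15, 16:05-20:40.
Ugo in UTC: 09:00-13:05, 15:45-21:45.
Gita in UTC: 09:05-12:10, 17:20-21:55 (subtract 1h to convert from UTC+1).
Elena in UTC: 09:00-13:20, 16:40-20:45.
Emeka in UTC: 09:00-13:20, 14:20-22:00.
Ana in UTC: 09:05-13:40, 18:30-21:25.
Aarav ∩ Ugo: 09:00-11:15, 16:05-20:40.
Aarav ∩ Ugo ∩ Gita: 09:05-11:15, 17:20-20:40.
Aarav ∩ Ugo ∩ Gita ∩ Elena: 09:05-11:15, 17:20-20:40.
Aarav ∩ Ugo ∩ Gita ∩ Elena ∩ Emeka: 09:05-11:15, 17:20-20:40.
Aarav ∩ Ugo ∩ Gita ∩ Elena ∩ Emeka ∩ Ana: 09:05-11:15, 18:30-20:40.

09:05-11:15, 18:30-20:40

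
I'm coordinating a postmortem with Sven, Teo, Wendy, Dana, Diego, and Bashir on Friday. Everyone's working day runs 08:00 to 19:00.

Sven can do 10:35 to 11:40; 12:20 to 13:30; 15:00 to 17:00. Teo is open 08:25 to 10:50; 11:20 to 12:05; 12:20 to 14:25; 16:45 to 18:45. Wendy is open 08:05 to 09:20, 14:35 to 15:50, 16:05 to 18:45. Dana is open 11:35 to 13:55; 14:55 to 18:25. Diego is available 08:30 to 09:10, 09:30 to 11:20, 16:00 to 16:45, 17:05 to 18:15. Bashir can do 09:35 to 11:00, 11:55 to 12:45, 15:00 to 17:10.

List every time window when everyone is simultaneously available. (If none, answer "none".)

none

Sven ∩ Teo: 10:35-10:50, 11:20-11:40, 12:20-13:30, 16:45-17:00.
Sven ∩ Teo ∩ Wendy: 16:45-17:00.
Sven ∩ Teo ∩ Wendy ∩ Dana: 16:45-17:00.
Sven ∩ Teo ∩ Wendy ∩ Dana ∩ Diego: ∅.
Sven ∩ Teo ∩ Wendy ∩ Dana ∩ Diego ∩ Bashir: ∅.
There is no time when everyone is free.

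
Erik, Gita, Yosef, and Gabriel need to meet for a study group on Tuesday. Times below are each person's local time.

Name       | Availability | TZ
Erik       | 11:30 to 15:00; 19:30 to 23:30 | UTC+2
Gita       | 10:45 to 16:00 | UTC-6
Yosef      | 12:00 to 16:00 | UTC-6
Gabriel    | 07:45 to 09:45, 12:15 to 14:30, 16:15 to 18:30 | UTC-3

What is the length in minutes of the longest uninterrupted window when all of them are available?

Erik in UTC: 09:30-13:00, 17:30-21:30 (subtract 2h to convert from UTC+2).
Gita in UTC: 16:45-22:00 (add 6h to convert from UTC-6).
Yosef in UTC: 18:00-22:00 (add 6h to convert from UTC-6).
Gabriel in UTC: 10:45-12:45, 15:15-17:30, 19:15-21:30 (add 3h to convert from UTC-3).
Erik ∩ Gita: 17:30-21:30.
Erik ∩ Gita ∩ Yosef: 18:00-21:30.
Erik ∩ Gita ∩ Yosef ∩ Gabriel: 19:15-21:30.
Those are the intersection windows.
The longest is 19:15-21:30 at 135 minutes.

135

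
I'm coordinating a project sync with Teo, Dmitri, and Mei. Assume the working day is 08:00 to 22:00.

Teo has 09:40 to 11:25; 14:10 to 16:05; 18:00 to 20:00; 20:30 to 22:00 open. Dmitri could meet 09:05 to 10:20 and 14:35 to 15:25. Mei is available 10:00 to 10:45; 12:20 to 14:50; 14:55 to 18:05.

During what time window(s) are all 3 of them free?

Teo ∩ Dmitri: 09:40-10:20, 14:35-15:25.
Teo ∩ Dmitri ∩ Mei: 10:00-10:20, 14:35-14:50, 14:55-15:25.
Those are the intersection windows.

10:00-10:20, 14:35-14:50, 14:55-15:25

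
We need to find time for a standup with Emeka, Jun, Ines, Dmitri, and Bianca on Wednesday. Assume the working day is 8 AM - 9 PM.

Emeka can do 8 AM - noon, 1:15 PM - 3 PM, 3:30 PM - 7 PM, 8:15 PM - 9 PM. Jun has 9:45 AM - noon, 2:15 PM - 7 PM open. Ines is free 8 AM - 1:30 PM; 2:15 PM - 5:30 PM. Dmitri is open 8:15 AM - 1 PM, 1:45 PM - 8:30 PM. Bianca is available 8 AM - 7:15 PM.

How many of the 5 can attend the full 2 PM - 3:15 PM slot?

2

Dmitri and Bianca can make the full 14:00-15:15 slot — that's 2.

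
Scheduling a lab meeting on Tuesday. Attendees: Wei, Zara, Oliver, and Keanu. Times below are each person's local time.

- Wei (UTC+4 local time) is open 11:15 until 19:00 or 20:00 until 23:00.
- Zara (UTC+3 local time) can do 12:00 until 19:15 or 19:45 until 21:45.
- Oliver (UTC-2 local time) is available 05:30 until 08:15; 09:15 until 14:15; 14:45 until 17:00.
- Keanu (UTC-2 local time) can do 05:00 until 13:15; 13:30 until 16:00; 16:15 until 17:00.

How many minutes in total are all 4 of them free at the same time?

Wei in UTC: 07:15-15:00, 16:00-19:00 (subtract 4h to convert from UTC+4).
Zara in UTC: 09:00-16:15, 16:45-18:45 (subtract 3h to convert from UTC+3).
Oliver in UTC: 07:30-10:15, 11:15-16:15, 16:45-19:00 (add 2h to convert from UTC-2).
Keanu in UTC: 07:00-15:15, 15:30-18:00, 18:15-19:00 (add 2h to convert from UTC-2).
Wei ∩ Zara: 09:00-15:00, 16:00-16:15, 16:45-18:45.
Wei ∩ Zara ∩ Oliver: 09:00-10:15, 11:15-15:00, 16:00-16:15, 16:45-18:45.
Wei ∩ Zara ∩ Oliver ∩ Keanu: 09:00-10:15, 11:15-15:00, 16:00-16:15, 16:45-18:00, 18:15-18:45.
So the common availability across everyone is 09:00-10:15, 11:15-15:00, 16:00-16:15, 16:45-18:00, 18:15-18:45.
Summing the common windows: 75 + 225 + 15 + 75 + 30 = 420 minutes.

420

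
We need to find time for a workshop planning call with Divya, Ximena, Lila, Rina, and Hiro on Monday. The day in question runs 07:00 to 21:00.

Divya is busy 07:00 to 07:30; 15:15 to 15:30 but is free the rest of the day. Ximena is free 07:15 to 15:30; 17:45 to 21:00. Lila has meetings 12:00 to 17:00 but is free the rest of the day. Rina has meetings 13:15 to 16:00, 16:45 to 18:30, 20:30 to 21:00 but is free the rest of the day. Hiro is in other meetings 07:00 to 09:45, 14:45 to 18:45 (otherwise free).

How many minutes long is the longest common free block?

135

Divya free: 07:30-15:15, 15:30-21:00 (invert busy blocks within the working day).
Ximena free: 07:15-15:30, 17:45-21:00.
Lila free: 07:00-12:00, 17:00-21:00 (invert busy blocks within the working day).
Rina free: 07:00-13:15, 16:00-16:45, 18:30-20:30 (invert busy blocks within the working day).
Hiro free: 09:45-14:45, 18:45-21:00 (invert busy blocks within the working day).
Divya ∩ Ximena: 07:30-15:15, 17:45-21:00.
Divya ∩ Ximena ∩ Lila: 07:30-12:00, 17:45-21:00.
Divya ∩ Ximena ∩ Lila ∩ Rina: 07:30-12:00, 18:30-20:30.
Divya ∩ Ximena ∩ Lila ∩ Rina ∩ Hiro: 09:45-12:00, 18:45-20:30.
The longest is 09:45-12:00 at 135 minutes.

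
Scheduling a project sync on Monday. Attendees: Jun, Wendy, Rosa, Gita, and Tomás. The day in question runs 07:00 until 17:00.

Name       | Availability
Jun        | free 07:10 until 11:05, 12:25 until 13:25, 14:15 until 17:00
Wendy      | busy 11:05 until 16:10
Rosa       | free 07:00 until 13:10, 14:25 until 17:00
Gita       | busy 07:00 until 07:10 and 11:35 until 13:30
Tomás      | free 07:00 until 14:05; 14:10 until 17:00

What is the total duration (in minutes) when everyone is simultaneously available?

Jun free: 07:10-11:05, 12:25-13:25, 14:15-17:00.
Wendy free: 07:00-11:05, 16:10-17:00 (invert busy blocks within the working day).
Rosa free: 07:00-13:10, 14:25-17:00.
Gita free: 07:10-11:35, 13:30-17:00 (invert busy blocks within the working day).
Tomás free: 07:00-14:05, 14:10-17:00.
Jun ∩ Wendy: 07:10-11:05, 16:10-17:00.
Jun ∩ Wendy ∩ Rosa: 07:10-11:05, 16:10-17:00.
Jun ∩ Wendy ∩ Rosa ∩ Gita: 07:10-11:05, 16:10-17:00.
Jun ∩ Wendy ∩ Rosa ∩ Gita ∩ Tomás: 07:10-11:05, 16:10-17:00.
Summing the common windows: 235 + 50 = 285 minutes.

285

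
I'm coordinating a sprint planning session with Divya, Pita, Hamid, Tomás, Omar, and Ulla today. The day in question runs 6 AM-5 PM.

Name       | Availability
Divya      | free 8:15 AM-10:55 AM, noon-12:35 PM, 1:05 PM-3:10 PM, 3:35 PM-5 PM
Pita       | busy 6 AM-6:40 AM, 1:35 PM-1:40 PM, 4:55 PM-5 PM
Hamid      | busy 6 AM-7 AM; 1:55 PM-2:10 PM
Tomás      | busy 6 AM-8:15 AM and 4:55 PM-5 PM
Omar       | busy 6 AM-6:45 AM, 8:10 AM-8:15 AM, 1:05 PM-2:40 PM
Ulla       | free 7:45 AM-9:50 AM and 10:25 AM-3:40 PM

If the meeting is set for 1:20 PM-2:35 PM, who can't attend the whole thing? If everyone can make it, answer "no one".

Divya free: 08:15-10:55, 12:00-12:35, 13:05-15:10, 15:35-17:00.
Pita free: 06:40-13:35, 13:40-16:55 (invert busy blocks within the working day).
Hamid free: 07:00-13:55, 14:10-17:00 (invert busy blocks within the working day).
Tomás free: 08:15-16:55 (invert busy blocks within the working day).
Omar free: 06:45-08:10, 08:15-13:05, 14:40-17:00 (invert busy blocks within the working day).
Ulla free: 07:45-09:50, 10:25-15:40.
Divya: free for 13:20-14:35. Pita: not fully free for 13:20-14:35. Hamid: not fully free for 13:20-14:35. Tomás: free for 13:20-14:35. Omar: not fully free for 13:20-14:35. Ulla: free for 13:20-14:35.

Hamid, Omar, Pita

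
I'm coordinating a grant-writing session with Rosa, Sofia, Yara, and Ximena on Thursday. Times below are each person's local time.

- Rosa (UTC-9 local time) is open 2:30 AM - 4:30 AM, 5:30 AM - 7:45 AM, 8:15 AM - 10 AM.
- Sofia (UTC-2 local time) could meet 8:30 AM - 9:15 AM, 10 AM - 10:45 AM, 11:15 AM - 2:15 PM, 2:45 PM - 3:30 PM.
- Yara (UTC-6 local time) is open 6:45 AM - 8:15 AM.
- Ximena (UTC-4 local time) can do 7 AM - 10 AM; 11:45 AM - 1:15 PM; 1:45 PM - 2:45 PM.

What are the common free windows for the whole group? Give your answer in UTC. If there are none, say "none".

Rosa in UTC: 11:30-13:30, 14:30-16:45, 17:15-19:00 (add 9h to convert from UTC-9).
Sofia in UTC: 10:30-11:15, 12:00-12:45, 13:15-16:15, 16:45-17:30 (add 2h to convert from UTC-2).
Yara in UTC: 12:45-14:15 (add 6h to convert from UTC-6).
Ximena in UTC: 11:00-14:00, 15:45-17:15, 17:45-18:45 (add 4h to convert from UTC-4).
Rosa ∩ Sofia: 12:00-12:45, 13:15-13:30, 14:30-16:15, 17:15-17:30.
Rosa ∩ Sofia ∩ Yara: 13:15-13:30.
Rosa ∩ Sofia ∩ Yara ∩ Ximena: 13:15-13:30.

13:15-13:30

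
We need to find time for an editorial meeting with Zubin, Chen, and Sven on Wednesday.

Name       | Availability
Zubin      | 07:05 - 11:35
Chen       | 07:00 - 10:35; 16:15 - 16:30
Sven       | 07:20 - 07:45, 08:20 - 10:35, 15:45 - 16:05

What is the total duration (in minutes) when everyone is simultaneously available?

Zubin ∩ Chen: 07:05-10:35.
Zubin ∩ Chen ∩ Sven: 07:20-07:45, 08:20-10:35.
Summing the common windows: 25 + 135 = 160 minutes.

160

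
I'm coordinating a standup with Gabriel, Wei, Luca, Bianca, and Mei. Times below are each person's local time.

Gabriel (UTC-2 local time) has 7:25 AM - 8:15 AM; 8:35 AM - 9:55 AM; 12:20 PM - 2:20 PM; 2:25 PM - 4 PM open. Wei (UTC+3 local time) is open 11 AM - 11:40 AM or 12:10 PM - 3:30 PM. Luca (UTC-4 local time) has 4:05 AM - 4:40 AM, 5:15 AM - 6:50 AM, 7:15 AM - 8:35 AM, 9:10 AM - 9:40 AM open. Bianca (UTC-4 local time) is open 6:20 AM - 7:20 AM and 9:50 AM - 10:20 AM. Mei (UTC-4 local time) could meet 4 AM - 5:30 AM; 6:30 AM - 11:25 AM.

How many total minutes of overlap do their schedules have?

20

Gabriel in UTC: 09:25-10:15, 10:35-11:55, 14:20-16:20, 16:25-18:00 (add 2h to convert from UTC-2).
Wei in UTC: 08:00-08:40, 09:10-12:30 (subtract 3h to convert from UTC+3).
Luca in UTC: 08:05-08:40, 09:15-10:50, 11:15-12:35, 13:10-13:40 (add 4h to convert from UTC-4).
Bianca in UTC: 10:20-11:20, 13:50-14:20 (add 4h to convert from UTC-4).
Mei in UTC: 08:00-09:30, 10:30-15:25 (add 4h to convert from UTC-4).
Gabriel ∩ Wei: 09:25-10:15, 10:35-11:55.
Gabriel ∩ Wei ∩ Luca: 09:25-10:15, 10:35-10:50, 11:15-11:55.
Gabriel ∩ Wei ∩ Luca ∩ Bianca: 10:35-10:50, 11:15-11:20.
Gabriel ∩ Wei ∩ Luca ∩ Bianca ∩ Mei: 10:35-10:50, 11:15-11:20.
Those are the intersection windows.
Summing the common windows: 15 + 5 = 20 minutes.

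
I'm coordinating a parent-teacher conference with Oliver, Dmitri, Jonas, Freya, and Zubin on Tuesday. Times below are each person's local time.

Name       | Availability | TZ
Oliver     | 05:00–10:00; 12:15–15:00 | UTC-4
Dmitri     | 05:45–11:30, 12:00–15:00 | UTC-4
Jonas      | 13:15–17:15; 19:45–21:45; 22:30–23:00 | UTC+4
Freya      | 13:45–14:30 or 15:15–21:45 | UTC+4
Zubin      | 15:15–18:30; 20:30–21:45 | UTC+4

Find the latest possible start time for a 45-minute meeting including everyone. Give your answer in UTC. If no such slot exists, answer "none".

17:00

Oliver in UTC: 09:00-14:00, 16:15-19:00 (add 4h to convert from UTC-4).
Dmitri in UTC: 09:45-15:30, 16:00-19:00 (add 4h to convert from UTC-4).
Jonas in UTC: 09:15-13:15, 15:45-17:45, 18:30-19:00 (subtract 4h to convert from UTC+4).
Freya in UTC: 09:45-10:30, 11:15-17:45 (subtract 4h to convert from UTC+4).
Zubin in UTC: 11:15-14:30, 16:30-17:45 (subtract 4h to convert from UTC+4).
Oliver ∩ Dmitri: 09:45-14:00, 16:15-19:00.
Oliver ∩ Dmitri ∩ Jonas: 09:45-13:15, 16:15-17:45, 18:30-19:00.
Oliver ∩ Dmitri ∩ Jonas ∩ Freya: 09:45-10:30, 11:15-13:15, 16:15-17:45.
Oliver ∩ Dmitri ∩ Jonas ∩ Freya ∩ Zubin: 11:15-13:15, 16:30-17:45.
The last common window of at least 45 minutes is 16:30-17:45; a 45-minute meeting can start as late as 17:00 and still end by 17:45.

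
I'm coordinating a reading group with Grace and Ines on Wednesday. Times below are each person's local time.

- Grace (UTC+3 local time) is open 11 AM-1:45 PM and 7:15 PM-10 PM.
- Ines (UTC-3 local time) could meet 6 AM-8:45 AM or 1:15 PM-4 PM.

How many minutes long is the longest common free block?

165

Grace in UTC: 08:00-10:45, 16:15-19:00 (subtract 3h to convert from UTC+3).
Ines in UTC: 09:00-11:45, 16:15-19:00 (add 3h to convert from UTC-3).
Grace ∩ Ines: 09:00-10:45, 16:15-19:00.
So the common availability across everyone is 09:00-10:45, 16:15-19:00.
The longest is 16:15-19:00 at 165 minutes.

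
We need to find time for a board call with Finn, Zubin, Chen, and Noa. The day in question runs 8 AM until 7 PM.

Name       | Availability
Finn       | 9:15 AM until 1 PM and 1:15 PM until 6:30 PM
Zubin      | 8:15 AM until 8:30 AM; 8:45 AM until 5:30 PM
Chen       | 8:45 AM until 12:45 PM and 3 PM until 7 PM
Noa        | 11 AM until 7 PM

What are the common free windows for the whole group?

Finn ∩ Zubin: 09:15-13:00, 13:15-17:30.
Finn ∩ Zubin ∩ Chen: 09:15-12:45, 15:00-17:30.
Finn ∩ Zubin ∩ Chen ∩ Noa: 11:00-12:45, 15:00-17:30.

11:00-12:45, 15:00-17:30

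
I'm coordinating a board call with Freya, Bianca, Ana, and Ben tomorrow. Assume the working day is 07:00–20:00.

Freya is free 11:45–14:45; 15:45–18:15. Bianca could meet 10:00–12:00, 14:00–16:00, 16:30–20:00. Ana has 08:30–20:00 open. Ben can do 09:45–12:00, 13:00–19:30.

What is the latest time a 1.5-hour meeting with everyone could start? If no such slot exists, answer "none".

16:45

Freya ∩ Bianca: 11:45-12:00, 14:00-14:45, 15:45-16:00, 16:30-18:15.
Freya ∩ Bianca ∩ Ana: 11:45-12:00, 14:00-14:45, 15:45-16:00, 16:30-18:15.
Freya ∩ Bianca ∩ Ana ∩ Ben: 11:45-12:00, 14:00-14:45, 15:45-16:00, 16:30-18:15.
The last common window of at least 90 minutes is 16:30-18:15; a 90-minute meeting can start as late as 16:45 and still end by 18:15.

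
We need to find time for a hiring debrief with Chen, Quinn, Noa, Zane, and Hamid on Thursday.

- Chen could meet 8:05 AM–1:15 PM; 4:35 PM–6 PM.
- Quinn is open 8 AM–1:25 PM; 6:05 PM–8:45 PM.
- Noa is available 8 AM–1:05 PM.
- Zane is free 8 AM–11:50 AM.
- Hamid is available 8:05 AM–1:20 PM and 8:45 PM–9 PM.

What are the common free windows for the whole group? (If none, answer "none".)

Chen ∩ Quinn: 08:05-13:15.
Chen ∩ Quinn ∩ Noa: 08:05-13:05.
Chen ∩ Quinn ∩ Noa ∩ Zane: 08:05-11:50.
Chen ∩ Quinn ∩ Noa ∩ Zane ∩ Hamid: 08:05-11:50.

08:05-11:50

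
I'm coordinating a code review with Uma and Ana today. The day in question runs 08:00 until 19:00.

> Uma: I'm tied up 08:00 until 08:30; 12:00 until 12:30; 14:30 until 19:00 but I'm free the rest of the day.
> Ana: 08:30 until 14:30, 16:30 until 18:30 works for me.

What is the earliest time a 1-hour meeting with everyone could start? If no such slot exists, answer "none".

Uma free: 08:30-12:00, 12:30-14:30 (invert busy blocks within the working day).
Ana free: 08:30-14:30, 16:30-18:30.
Uma ∩ Ana: 08:30-12:00, 12:30-14:30.
The first common window of at least 60 minutes is 08:30-12:00, so the earliest start is 08:30.

08:30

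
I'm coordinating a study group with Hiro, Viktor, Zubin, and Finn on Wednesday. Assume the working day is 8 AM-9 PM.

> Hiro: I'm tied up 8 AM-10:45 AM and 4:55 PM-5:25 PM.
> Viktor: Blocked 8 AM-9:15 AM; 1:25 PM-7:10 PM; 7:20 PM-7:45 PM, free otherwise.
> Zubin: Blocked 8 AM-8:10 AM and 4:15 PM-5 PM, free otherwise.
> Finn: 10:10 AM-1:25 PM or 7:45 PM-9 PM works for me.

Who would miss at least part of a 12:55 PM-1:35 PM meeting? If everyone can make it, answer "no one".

Finn, Viktor

Hiro free: 10:45-16:55, 17:25-21:00 (invert busy blocks within the working day).
Viktor free: 09:15-13:25, 19:10-19:20, 19:45-21:00 (invert busy blocks within the working day).
Zubin free: 08:10-16:15, 17:00-21:00 (invert busy blocks within the working day).
Finn free: 10:10-13:25, 19:45-21:00.
Hiro: free for 12:55-13:35. Viktor: not fully free for 12:55-13:35. Zubin: free for 12:55-13:35. Finn: not fully free for 12:55-13:35.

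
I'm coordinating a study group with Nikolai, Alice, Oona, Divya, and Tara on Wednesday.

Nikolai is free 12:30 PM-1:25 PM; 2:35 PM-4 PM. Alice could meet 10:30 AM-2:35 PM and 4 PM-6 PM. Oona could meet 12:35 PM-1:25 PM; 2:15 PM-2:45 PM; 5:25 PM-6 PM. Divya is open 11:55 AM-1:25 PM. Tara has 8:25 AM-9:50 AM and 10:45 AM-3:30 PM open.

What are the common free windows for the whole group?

Nikolai ∩ Alice: 12:30-13:25.
Nikolai ∩ Alice ∩ Oona: 12:35-13:25.
Nikolai ∩ Alice ∩ Oona ∩ Divya: 12:35-13:25.
Nikolai ∩ Alice ∩ Oona ∩ Divya ∩ Tara: 12:35-13:25.

12:35-13:25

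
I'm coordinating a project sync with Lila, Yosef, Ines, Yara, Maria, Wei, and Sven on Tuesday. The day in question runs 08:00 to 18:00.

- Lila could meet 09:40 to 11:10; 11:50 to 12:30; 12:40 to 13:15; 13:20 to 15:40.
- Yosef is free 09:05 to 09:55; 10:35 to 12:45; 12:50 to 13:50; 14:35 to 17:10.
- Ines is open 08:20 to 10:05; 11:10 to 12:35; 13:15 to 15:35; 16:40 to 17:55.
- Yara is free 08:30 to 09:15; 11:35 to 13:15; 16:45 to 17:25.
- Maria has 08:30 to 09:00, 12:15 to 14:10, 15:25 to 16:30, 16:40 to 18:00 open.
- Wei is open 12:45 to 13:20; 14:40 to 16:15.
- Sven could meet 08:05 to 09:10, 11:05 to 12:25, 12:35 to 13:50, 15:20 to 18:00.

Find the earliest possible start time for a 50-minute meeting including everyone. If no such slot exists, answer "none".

Lila ∩ Yosef: 09:40-09:55, 10:35-11:10, 11:50-12:30, 12:40-12:45, 12:50-13:15, 13:20-13:50, 14:35-15:40.
Lila ∩ Yosef ∩ Ines: 09:40-09:55, 11:50-12:30, 13:20-13:50, 14:35-15:35.
Lila ∩ Yosef ∩ Ines ∩ Yara: 11:50-12:30.
Lila ∩ Yosef ∩ Ines ∩ Yara ∩ Maria: 12:15-12:30.
Lila ∩ Yosef ∩ Ines ∩ Yara ∩ Maria ∩ Wei: ∅.
Lila ∩ Yosef ∩ Ines ∩ Yara ∩ Maria ∩ Wei ∩ Sven: ∅.
There is no time when everyone is free.
No common window is at least 50 minutes long.

none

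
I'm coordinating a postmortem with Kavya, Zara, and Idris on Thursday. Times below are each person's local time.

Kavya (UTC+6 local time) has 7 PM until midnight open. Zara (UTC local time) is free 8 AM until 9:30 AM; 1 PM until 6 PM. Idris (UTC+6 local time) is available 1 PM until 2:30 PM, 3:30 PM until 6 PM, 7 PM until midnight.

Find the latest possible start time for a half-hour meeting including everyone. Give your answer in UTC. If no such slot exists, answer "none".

Kavya in UTC: 13:00-18:00 (subtract 6h to convert from UTC+6).
Zara in UTC: 08:00-09:30, 13:00-18:00.
Idris in UTC: 07:00-08:30, 09:30-12:00, 13:00-18:00 (subtract 6h to convert from UTC+6).
Kavya ∩ Zara: 13:00-18:00.
Kavya ∩ Zara ∩ Idris: 13:00-18:00.
So the common availability across everyone is 13:00-18:00.
The last common window of at least 30 minutes is 13:00-18:00; a 30-minute meeting can start as late as 17:30 and still end by 18:00.

17:30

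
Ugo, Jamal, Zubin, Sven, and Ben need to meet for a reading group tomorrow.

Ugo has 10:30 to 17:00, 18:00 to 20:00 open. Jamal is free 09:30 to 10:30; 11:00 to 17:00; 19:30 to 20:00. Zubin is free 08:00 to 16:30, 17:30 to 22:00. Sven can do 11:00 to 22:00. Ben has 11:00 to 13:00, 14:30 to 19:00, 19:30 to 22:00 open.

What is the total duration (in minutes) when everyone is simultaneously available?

270

Ugo ∩ Jamal: 11:00-17:00, 19:30-20:00.
Ugo ∩ Jamal ∩ Zubin: 11:00-16:30, 19:30-20:00.
Ugo ∩ Jamal ∩ Zubin ∩ Sven: 11:00-16:30, 19:30-20:00.
Ugo ∩ Jamal ∩ Zubin ∩ Sven ∩ Ben: 11:00-13:00, 14:30-16:30, 19:30-20:00.
Summing the common windows: 120 + 120 + 30 = 270 minutes.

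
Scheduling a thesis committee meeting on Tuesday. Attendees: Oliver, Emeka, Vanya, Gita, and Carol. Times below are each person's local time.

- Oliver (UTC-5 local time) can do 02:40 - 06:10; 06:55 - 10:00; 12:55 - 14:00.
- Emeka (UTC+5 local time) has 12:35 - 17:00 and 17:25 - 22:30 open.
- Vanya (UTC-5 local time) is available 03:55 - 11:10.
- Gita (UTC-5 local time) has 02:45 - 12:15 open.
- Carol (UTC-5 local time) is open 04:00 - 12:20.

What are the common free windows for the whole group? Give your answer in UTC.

09:00-11:10, 11:55-12:00, 12:25-15:00

Oliver in UTC: 07:40-11:10, 11:55-15:00, 17:55-19:00 (add 5h to convert from UTC-5).
Emeka in UTC: 07:35-12:00, 12:25-17:30 (subtract 5h to convert from UTC+5).
Vanya in UTC: 08:55-16:10 (add 5h to convert from UTC-5).
Gita in UTC: 07:45-17:15 (add 5h to convert from UTC-5).
Carol in UTC: 09:00-17:20 (add 5h to convert from UTC-5).
Oliver ∩ Emeka: 07:40-11:10, 11:55-12:00, 12:25-15:00.
Oliver ∩ Emeka ∩ Vanya: 08:55-11:10, 11:55-12:00, 12:25-15:00.
Oliver ∩ Emeka ∩ Vanya ∩ Gita: 08:55-11:10, 11:55-12:00, 12:25-15:00.
Oliver ∩ Emeka ∩ Vanya ∩ Gita ∩ Carol: 09:00-11:10, 11:55-12:00, 12:25-15:00.
So the common availability across everyone is 09:00-11:10, 11:55-12:00, 12:25-15:00.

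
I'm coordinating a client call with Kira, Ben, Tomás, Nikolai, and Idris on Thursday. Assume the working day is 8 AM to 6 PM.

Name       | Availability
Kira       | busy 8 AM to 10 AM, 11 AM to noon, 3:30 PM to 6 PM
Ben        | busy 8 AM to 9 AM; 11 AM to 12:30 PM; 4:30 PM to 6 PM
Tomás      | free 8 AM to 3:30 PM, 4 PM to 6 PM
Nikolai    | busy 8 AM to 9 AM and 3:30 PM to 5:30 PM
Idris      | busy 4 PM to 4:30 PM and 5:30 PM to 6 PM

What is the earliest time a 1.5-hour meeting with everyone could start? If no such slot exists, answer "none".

Kira free: 10:00-11:00, 12:00-15:30 (invert busy blocks within the working day).
Ben free: 09:00-11:00, 12:30-16:30 (invert busy blocks within the working day).
Tomás free: 08:00-15:30, 16:00-18:00.
Nikolai free: 09:00-15:30, 17:30-18:00 (invert busy blocks within the working day).
Idris free: 08:00-16:00, 16:30-17:30 (invert busy blocks within the working day).
Kira ∩ Ben: 10:00-11:00, 12:30-15:30.
Kira ∩ Ben ∩ Tomás: 10:00-11:00, 12:30-15:30.
Kira ∩ Ben ∩ Tomás ∩ Nikolai: 10:00-11:00, 12:30-15:30.
Kira ∩ Ben ∩ Tomás ∩ Nikolai ∩ Idris: 10:00-11:00, 12:30-15:30.
So the common availability across everyone is 10:00-11:00, 12:30-15:30.
The first common window of at least 90 minutes is 12:30-15:30, so the earliest start is 12:30.

12:30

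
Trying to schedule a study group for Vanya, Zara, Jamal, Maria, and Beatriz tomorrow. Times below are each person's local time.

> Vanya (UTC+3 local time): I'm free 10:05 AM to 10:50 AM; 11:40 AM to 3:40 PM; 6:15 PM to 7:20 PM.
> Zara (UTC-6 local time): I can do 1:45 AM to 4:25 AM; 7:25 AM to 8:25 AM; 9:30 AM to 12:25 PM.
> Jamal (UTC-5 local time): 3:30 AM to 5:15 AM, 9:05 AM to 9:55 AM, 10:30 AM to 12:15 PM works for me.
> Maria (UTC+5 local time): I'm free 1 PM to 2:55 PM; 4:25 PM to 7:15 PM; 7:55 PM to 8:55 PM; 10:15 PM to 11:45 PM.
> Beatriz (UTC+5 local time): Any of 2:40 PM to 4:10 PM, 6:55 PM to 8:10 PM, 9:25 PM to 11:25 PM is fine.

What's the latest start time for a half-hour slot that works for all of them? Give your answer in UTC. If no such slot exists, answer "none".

none

Vanya in UTC: 07:05-07:50, 08:40-12:40, 15:15-16:20 (subtract 3h to convert from UTC+3).
Zara in UTC: 07:45-10:25, 13:25-14:25, 15:30-18:25 (add 6h to convert from UTC-6).
Jamal in UTC: 08:30-10:15, 14:05-14:55, 15:30-17:15 (add 5h to convert from UTC-5).
Maria in UTC: 08:00-09:55, 11:25-14:15, 14:55-15:55, 17:15-18:45 (subtract 5h to convert from UTC+5).
Beatriz in UTC: 09:40-11:10, 13:55-15:10, 16:25-18:25 (subtract 5h to convert from UTC+5).
Vanya ∩ Zara: 07:45-07:50, 08:40-10:25, 15:30-16:20.
Vanya ∩ Zara ∩ Jamal: 08:40-10:15, 15:30-16:20.
Vanya ∩ Zara ∩ Jamal ∩ Maria: 08:40-09:55, 15:30-15:55.
Vanya ∩ Zara ∩ Jamal ∩ Maria ∩ Beatriz: 09:40-09:55.
Those are the intersection windows.
No common window is at least 30 minutes long.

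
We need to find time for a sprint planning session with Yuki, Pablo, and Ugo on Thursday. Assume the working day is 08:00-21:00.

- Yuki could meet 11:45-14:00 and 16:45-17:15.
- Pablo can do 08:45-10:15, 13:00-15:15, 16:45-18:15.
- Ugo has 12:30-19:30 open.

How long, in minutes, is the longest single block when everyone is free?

60

Yuki ∩ Pablo: 13:00-14:00, 16:45-17:15.
Yuki ∩ Pablo ∩ Ugo: 13:00-14:00, 16:45-17:15.
The longest is 13:00-14:00 at 60 minutes.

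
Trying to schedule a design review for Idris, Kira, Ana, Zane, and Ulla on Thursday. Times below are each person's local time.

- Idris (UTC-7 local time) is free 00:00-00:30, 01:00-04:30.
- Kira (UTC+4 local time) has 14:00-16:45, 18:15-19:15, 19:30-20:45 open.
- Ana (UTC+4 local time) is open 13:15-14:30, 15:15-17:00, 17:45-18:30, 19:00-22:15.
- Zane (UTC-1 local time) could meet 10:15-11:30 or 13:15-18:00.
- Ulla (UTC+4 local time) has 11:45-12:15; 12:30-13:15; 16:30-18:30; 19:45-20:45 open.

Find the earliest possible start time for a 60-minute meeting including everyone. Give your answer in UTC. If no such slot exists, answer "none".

Idris in UTC: 07:00-07:30, 08:00-11:30 (add 7h to convert from UTC-7).
Kira in UTC: 10:00-12:45, 14:15-15:15, 15:30-16:45 (subtract 4h to convert from UTC+4).
Ana in UTC: 09:15-10:30, 11:15-13:00, 13:45-14:30, 15:00-18:15 (subtract 4h to convert from UTC+4).
Zane in UTC: 11:15-12:30, 14:15-19:00 (add 1h to convert from UTC-1).
Ulla in UTC: 07:45-08:15, 08:30-09:15, 12:30-14:30, 15:45-16:45 (subtract 4h to convert from UTC+4).
Idris ∩ Kira: 10:00-11:30.
Idris ∩ Kira ∩ Ana: 10:00-10:30, 11:15-11:30.
Idris ∩ Kira ∩ Ana ∩ Zane: 11:15-11:30.
Idris ∩ Kira ∩ Ana ∩ Zane ∩ Ulla: ∅.
There is no time when everyone is free.
No common window is at least 60 minutes long.

none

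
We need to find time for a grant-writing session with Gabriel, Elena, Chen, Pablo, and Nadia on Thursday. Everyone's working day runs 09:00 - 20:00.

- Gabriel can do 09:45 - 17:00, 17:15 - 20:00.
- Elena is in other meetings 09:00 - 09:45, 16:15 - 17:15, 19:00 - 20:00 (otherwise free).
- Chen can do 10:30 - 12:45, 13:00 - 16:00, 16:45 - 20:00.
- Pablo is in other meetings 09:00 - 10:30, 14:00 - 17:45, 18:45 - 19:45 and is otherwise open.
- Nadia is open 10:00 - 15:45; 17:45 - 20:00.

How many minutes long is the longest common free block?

Gabriel free: 09:45-17:00, 17:15-20:00.
Elena free: 09:45-16:15, 17:15-19:00 (invert busy blocks within the working day).
Chen free: 10:30-12:45, 13:00-16:00, 16:45-20:00.
Pablo free: 10:30-14:00, 17:45-18:45, 19:45-20:00 (invert busy blocks within the working day).
Nadia free: 10:00-15:45, 17:45-20:00.
Gabriel ∩ Elena: 09:45-16:15, 17:15-19:00.
Gabriel ∩ Elena ∩ Chen: 10:30-12:45, 13:00-16:00, 17:15-19:00.
Gabriel ∩ Elena ∩ Chen ∩ Pablo: 10:30-12:45, 13:00-14:00, 17:45-18:45.
Gabriel ∩ Elena ∩ Chen ∩ Pablo ∩ Nadia: 10:30-12:45, 13:00-14:00, 17:45-18:45.
Those are the intersection windows.
The longest is 10:30-12:45 at 135 minutes.

135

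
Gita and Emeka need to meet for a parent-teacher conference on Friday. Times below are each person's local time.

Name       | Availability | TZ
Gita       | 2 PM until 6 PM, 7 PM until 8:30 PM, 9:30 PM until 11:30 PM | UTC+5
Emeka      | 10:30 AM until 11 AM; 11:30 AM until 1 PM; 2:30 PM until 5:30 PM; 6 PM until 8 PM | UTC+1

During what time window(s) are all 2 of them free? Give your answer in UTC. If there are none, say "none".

Gita in UTC: 09:00-13:00, 14:00-15:30, 16:30-18:30 (subtract 5h to convert from UTC+5).
Emeka in UTC: 09:30-10:00, 10:30-12:00, 13:30-16:30, 17:00-19:00 (subtract 1h to convert from UTC+1).
Gita ∩ Emeka: 09:30-10:00, 10:30-12:00, 14:00-15:30, 17:00-18:30.

09:30-10:00, 10:30-12:00, 14:00-15:30, 17:00-18:30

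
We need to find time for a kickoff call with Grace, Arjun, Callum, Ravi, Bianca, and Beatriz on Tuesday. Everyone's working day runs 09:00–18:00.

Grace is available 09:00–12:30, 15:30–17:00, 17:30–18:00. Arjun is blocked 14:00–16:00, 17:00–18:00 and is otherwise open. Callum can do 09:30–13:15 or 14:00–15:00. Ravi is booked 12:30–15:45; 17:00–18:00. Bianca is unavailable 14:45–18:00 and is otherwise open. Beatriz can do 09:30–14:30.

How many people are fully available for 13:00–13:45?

3

Grace free: 09:00-12:30, 15:30-17:00, 17:30-18:00.
Arjun free: 09:00-14:00, 16:00-17:00 (invert busy blocks within the working day).
Callum free: 09:30-13:15, 14:00-15:00.
Ravi free: 09:00-12:30, 15:45-17:00 (invert busy blocks within the working day).
Bianca free: 09:00-14:45 (invert busy blocks within the working day).
Beatriz free: 09:30-14:30.
Arjun, Bianca, and Beatriz can make the full 13:00-13:45 slot — that's 3.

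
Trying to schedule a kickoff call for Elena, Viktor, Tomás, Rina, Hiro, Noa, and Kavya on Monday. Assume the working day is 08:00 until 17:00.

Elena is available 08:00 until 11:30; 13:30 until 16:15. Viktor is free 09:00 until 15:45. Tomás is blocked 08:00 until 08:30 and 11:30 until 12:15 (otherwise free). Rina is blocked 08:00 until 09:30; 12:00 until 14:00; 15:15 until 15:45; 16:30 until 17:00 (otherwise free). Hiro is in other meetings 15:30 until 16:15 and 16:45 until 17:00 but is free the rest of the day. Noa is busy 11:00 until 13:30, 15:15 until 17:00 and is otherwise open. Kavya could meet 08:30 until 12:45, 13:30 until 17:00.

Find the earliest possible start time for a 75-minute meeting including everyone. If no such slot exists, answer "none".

Elena free: 08:00-11:30, 13:30-16:15.
Viktor free: 09:00-15:45.
Tomás free: 08:30-11:30, 12:15-17:00 (invert busy blocks within the working day).
Rina free: 09:30-12:00, 14:00-15:15, 15:45-16:30 (invert busy blocks within the working day).
Hiro free: 08:00-15:30, 16:15-16:45 (invert busy blocks within the working day).
Noa free: 08:00-11:00, 13:30-15:15 (invert busy blocks within the working day).
Kavya free: 08:30-12:45, 13:30-17:00.
Elena ∩ Viktor: 09:00-11:30, 13:30-15:45.
Elena ∩ Viktor ∩ Tomás: 09:00-11:30, 13:30-15:45.
Elena ∩ Viktor ∩ Tomás ∩ Rina: 09:30-11:30, 14:00-15:15.
Elena ∩ Viktor ∩ Tomás ∩ Rina ∩ Hiro: 09:30-11:30, 14:00-15:15.
Elena ∩ Viktor ∩ Tomás ∩ Rina ∩ Hiro ∩ Noa: 09:30-11:00, 14:00-15:15.
Elena ∩ Viktor ∩ Tomás ∩ Rina ∩ Hiro ∩ Noa ∩ Kavya: 09:30-11:00, 14:00-15:15.
Those are the intersection windows.
The first common window of at least 75 minutes is 09:30-11:00, so the earliest start is 09:30.

09:30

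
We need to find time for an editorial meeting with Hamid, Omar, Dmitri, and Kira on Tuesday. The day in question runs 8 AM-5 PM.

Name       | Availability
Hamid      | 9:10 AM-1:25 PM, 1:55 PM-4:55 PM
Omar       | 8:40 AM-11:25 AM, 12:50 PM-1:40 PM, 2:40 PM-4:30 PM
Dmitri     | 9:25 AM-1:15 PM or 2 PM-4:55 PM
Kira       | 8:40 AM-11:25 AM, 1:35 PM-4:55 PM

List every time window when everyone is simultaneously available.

Hamid ∩ Omar: 09:10-11:25, 12:50-13:25, 14:40-16:30.
Hamid ∩ Omar ∩ Dmitri: 09:25-11:25, 12:50-13:15, 14:40-16:30.
Hamid ∩ Omar ∩ Dmitri ∩ Kira: 09:25-11:25, 14:40-16:30.
So the common availability across everyone is 09:25-11:25, 14:40-16:30.

09:25-11:25, 14:40-16:30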